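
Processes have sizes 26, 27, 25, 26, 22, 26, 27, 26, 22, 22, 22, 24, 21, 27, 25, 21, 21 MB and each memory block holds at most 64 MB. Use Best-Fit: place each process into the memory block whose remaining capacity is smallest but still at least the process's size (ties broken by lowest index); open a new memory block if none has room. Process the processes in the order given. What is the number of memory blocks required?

9

memory block 1: place 26 MB, 38 MB left
memory block 1: place 27 MB, 11 MB left
memory block 2: place 25 MB, 39 MB left
memory block 2: place 26 MB, 13 MB left
memory block 3: place 22 MB, 42 MB left
memory block 3: place 26 MB, 16 MB left
memory block 4: place 27 MB, 37 MB left
memory block 4: place 26 MB, 11 MB left
memory block 5: place 22 MB, 42 MB left
memory block 5: place 22 MB, 20 MB left
memory block 6: place 22 MB, 42 MB left
memory block 6: place 24 MB, 18 MB left
memory block 7: place 21 MB, 43 MB left
memory block 7: place 27 MB, 16 MB left
memory block 8: place 25 MB, 39 MB left
memory block 8: place 21 MB, 18 MB left
memory block 9: place 21 MB, 43 MB left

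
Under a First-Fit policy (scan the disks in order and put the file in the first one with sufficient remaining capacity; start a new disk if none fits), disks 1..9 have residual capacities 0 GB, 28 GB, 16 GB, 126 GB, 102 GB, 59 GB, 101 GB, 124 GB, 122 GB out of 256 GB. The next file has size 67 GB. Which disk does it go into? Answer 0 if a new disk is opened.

Disks with room: disk 4 (126 GB), disk 5 (102 GB), disk 7 (101 GB), disk 8 (124 GB), disk 9 (122 GB).
The first with room is disk 4.

4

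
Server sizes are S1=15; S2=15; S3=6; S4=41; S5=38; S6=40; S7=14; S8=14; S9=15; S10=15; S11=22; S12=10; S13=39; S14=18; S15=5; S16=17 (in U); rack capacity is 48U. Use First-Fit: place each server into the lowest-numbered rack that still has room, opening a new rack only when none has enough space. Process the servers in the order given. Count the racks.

8

S1 (15U) → rack 1 (remaining 33U)
S2 (15U) → rack 1 (remaining 18U)
S3 (6U) → rack 1 (remaining 12U)
S4 (41U) → rack 2 (remaining 7U)
S5 (38U) → rack 3 (remaining 10U)
S6 (40U) → rack 4 (remaining 8U)
S7 (14U) → rack 5 (remaining 34U)
S8 (14U) → rack 5 (remaining 20U)
S9 (15U) → rack 5 (remaining 5U)
S10 (15U) → rack 6 (remaining 33U)
S11 (22U) → rack 6 (remaining 11U)
S12 (10U) → rack 1 (remaining 2U)
S13 (39U) → rack 7 (remaining 9U)
S14 (18U) → rack 8 (remaining 30U)
S15 (5U) → rack 2 (remaining 2U)
S16 (17U) → rack 8 (remaining 13U)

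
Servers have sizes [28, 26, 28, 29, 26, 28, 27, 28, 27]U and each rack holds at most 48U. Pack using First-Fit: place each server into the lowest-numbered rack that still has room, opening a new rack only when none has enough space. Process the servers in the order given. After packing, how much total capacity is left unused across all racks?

185

rack 1: place 28U, 20U left
rack 2: place 26U, 22U left
rack 3: place 28U, 20U left
rack 4: place 29U, 19U left
rack 5: place 26U, 22U left
rack 6: place 28U, 20U left
rack 7: place 27U, 21U left
rack 8: place 28U, 20U left
rack 9: place 27U, 21U left
9 racks × 48U = 432U; used 247U; unused 185U.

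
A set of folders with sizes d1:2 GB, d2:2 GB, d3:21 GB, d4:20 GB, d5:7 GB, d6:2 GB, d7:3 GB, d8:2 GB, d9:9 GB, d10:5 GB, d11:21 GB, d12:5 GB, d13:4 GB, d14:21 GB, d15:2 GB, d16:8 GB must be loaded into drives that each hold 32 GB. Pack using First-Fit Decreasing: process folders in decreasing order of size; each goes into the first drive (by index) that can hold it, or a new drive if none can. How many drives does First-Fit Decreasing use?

5 drives

Sorted descending: 21, 21, 21, 20, 9, 8, 7, 5, 5, 4, 3, 2, 2, 2, 2, 2.
drive 1: place 21 GB, 11 GB left
drive 2: place 21 GB, 11 GB left
drive 3: place 21 GB, 11 GB left
drive 4: place 20 GB, 12 GB left
drive 1: place 9 GB, 2 GB left
drive 2: place 8 GB, 3 GB left
drive 3: place 7 GB, 4 GB left
drive 4: place 5 GB, 7 GB left
drive 4: place 5 GB, 2 GB left
drive 3: place 4 GB, 0 GB left
drive 2: place 3 GB, 0 GB left
drive 1: place 2 GB, 0 GB left
drive 4: place 2 GB, 0 GB left
drive 5: place 2 GB, 30 GB left
drive 5: place 2 GB, 28 GB left
drive 5: place 2 GB, 26 GB left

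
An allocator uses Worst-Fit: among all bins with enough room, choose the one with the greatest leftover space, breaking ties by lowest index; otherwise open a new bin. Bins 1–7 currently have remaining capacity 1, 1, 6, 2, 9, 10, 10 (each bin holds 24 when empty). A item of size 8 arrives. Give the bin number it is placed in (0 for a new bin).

6

Bins with room: bin 5 (9), bin 6 (10), bin 7 (10).
Most room is bin 6 with 10 free.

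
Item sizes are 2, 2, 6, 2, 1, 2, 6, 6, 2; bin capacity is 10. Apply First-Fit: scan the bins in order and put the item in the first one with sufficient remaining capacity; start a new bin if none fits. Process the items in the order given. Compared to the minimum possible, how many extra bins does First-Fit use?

1

First-Fit: [2,2,6] [2,1,2,2] [6] [6] → 4 bins.
Total size 29; any packing needs at least ⌈29/10⌉ = 3 bins.
An optimal packing achieves that bound: [6,2,2] [6,2,2] [6,2,1] → 3 bins.
Excess: 4 − 3 = 1.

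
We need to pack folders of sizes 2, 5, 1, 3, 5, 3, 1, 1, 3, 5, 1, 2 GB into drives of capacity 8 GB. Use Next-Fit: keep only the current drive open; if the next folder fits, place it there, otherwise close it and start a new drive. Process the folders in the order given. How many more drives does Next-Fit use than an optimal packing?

Next-Fit: [2,5,1] [3,5] [3,1,1,3] [5,1,2] → 4 drives.
Total size 32 GB; any packing needs at least ⌈32/8⌉ = 4 drives.
So 4 is already optimal.

0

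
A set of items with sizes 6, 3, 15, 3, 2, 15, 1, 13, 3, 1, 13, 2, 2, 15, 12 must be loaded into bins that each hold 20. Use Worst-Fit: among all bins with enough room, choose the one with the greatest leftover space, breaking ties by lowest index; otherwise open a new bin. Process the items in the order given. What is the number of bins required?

7

6 → bin 1 (remaining 14)
3 → bin 1 (remaining 11)
15 → bin 2 (remaining 5)
3 → bin 1 (remaining 8)
2 → bin 1 (remaining 6)
15 → bin 3 (remaining 5)
1 → bin 1 (remaining 5)
13 → bin 4 (remaining 7)
3 → bin 4 (remaining 4)
1 → bin 1 (remaining 4)
13 → bin 5 (remaining 7)
2 → bin 5 (remaining 5)
2 → bin 2 (remaining 3)
15 → bin 6 (remaining 5)
12 → bin 7 (remaining 8)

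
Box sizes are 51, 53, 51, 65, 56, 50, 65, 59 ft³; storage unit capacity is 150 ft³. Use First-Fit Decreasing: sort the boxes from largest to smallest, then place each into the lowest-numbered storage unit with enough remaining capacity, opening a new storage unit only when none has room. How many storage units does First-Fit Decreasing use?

4

Sorted descending: 65, 65, 59, 56, 53, 51, 51, 50.
storage unit 1: place 65 ft³, 85 ft³ left
storage unit 1: place 65 ft³, 20 ft³ left
storage unit 2: place 59 ft³, 91 ft³ left
storage unit 2: place 56 ft³, 35 ft³ left
storage unit 3: place 53 ft³, 97 ft³ left
storage unit 3: place 51 ft³, 46 ft³ left
storage unit 4: place 51 ft³, 99 ft³ left
storage unit 4: place 50 ft³, 49 ft³ left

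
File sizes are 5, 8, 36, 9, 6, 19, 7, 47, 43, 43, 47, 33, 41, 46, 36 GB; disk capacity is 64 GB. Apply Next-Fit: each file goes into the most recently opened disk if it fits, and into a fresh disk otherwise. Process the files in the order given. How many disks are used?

Put 5 GB in disk 1; 59 GB remain.
Put 8 GB in disk 1; 51 GB remain.
Put 36 GB in disk 1; 15 GB remain.
Put 9 GB in disk 1; 6 GB remain.
Put 6 GB in disk 1; 0 GB remain.
Put 19 GB in disk 2; 45 GB remain.
Put 7 GB in disk 2; 38 GB remain.
Put 47 GB in disk 3; 17 GB remain.
Put 43 GB in disk 4; 21 GB remain.
Put 43 GB in disk 5; 21 GB remain.
Put 47 GB in disk 6; 17 GB remain.
Put 33 GB in disk 7; 31 GB remain.
Put 41 GB in disk 8; 23 GB remain.
Put 46 GB in disk 9; 18 GB remain.
Put 36 GB in disk 10; 28 GB remain.
Final disks: [5,8,36,9,6] [19,7] [47] [43] [43] [47] [33] [41] [46] [36].

10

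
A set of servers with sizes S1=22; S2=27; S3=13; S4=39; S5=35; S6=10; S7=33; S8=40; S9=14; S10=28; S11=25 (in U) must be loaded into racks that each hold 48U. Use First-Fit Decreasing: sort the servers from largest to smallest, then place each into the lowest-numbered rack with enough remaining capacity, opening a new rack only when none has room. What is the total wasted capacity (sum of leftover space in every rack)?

Sorted descending: 40, 39, 35, 33, 28, 27, 25, 22, 14, 13, 10.
rack 1: place 40U, 8U left
rack 2: place 39U, 9U left
rack 3: place 35U, 13U left
rack 4: place 33U, 15U left
rack 5: place 28U, 20U left
rack 6: place 27U, 21U left
rack 7: place 25U, 23U left
rack 7: place 22U, 1U left
rack 4: place 14U, 1U left
rack 3: place 13U, 0U left
rack 5: place 10U, 10U left
7 racks × 48U = 336U; used 286U; unused 50U.

50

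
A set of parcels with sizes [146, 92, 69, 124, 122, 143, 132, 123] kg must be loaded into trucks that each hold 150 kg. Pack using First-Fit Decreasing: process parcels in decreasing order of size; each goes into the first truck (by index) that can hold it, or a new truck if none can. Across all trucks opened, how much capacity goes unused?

Sorted descending: 146, 143, 132, 124, 123, 122, 92, 69.
146 kg → truck 1 (remaining 4 kg)
143 kg → truck 2 (remaining 7 kg)
132 kg → truck 3 (remaining 18 kg)
124 kg → truck 4 (remaining 26 kg)
123 kg → truck 5 (remaining 27 kg)
122 kg → truck 6 (remaining 28 kg)
92 kg → truck 7 (remaining 58 kg)
69 kg → truck 8 (remaining 81 kg)
8 trucks × 150 kg = 1200 kg; used 951 kg; unused 249 kg.

249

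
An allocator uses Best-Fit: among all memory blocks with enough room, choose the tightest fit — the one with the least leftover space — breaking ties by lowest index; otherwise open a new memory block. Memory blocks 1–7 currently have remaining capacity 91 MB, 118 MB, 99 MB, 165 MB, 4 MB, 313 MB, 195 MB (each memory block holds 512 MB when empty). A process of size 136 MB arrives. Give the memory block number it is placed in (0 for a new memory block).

Memory blocks with room: memory block 4 (165 MB), memory block 6 (313 MB), memory block 7 (195 MB).
Tightest fit is memory block 4 with 165 MB free.

4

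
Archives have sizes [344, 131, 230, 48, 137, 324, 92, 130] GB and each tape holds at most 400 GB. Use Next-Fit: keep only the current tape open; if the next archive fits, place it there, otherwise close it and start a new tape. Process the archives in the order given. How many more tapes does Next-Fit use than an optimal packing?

Next-Fit: [344] [131,230] [48,137] [324] [92,130] → 5 tapes.
Total size 1436 GB; any packing needs at least ⌈1436/400⌉ = 4 tapes.
An optimal packing achieves that bound: [344,48] [324] [230,137] [131,130,92] → 4 tapes.
Excess: 5 − 4 = 1.

1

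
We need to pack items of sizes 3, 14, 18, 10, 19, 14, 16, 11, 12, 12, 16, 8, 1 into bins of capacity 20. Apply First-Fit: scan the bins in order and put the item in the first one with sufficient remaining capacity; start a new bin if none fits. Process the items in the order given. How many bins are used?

10 bins

bin 1: place 3, 17 left
bin 1: place 14, 3 left
bin 2: place 18, 2 left
bin 3: place 10, 10 left
bin 4: place 19, 1 left
bin 5: place 14, 6 left
bin 6: place 16, 4 left
bin 7: place 11, 9 left
bin 8: place 12, 8 left
bin 9: place 12, 8 left
bin 10: place 16, 4 left
bin 3: place 8, 2 left
bin 1: place 1, 2 left
Final bins: [3,14,1] [18] [10,8] [19] [14] [16] [11] [12] [12] [16].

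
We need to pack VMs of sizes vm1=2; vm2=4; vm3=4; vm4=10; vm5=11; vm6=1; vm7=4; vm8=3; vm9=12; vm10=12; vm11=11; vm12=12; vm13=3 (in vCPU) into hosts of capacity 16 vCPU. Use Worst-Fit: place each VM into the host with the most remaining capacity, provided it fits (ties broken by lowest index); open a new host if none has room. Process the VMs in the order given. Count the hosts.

vm1 (2 vCPU) → host 1 (remaining 14 vCPU)
vm2 (4 vCPU) → host 1 (remaining 10 vCPU)
vm3 (4 vCPU) → host 1 (remaining 6 vCPU)
vm4 (10 vCPU) → host 2 (remaining 6 vCPU)
vm5 (11 vCPU) → host 3 (remaining 5 vCPU)
vm6 (1 vCPU) → host 1 (remaining 5 vCPU)
vm7 (4 vCPU) → host 2 (remaining 2 vCPU)
vm8 (3 vCPU) → host 1 (remaining 2 vCPU)
vm9 (12 vCPU) → host 4 (remaining 4 vCPU)
vm10 (12 vCPU) → host 5 (remaining 4 vCPU)
vm11 (11 vCPU) → host 6 (remaining 5 vCPU)
vm12 (12 vCPU) → host 7 (remaining 4 vCPU)
vm13 (3 vCPU) → host 3 (remaining 2 vCPU)

7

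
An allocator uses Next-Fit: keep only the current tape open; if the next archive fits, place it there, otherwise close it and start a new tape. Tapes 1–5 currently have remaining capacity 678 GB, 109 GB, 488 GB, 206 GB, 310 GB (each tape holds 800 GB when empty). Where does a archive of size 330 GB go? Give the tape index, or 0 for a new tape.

Next-Fit only looks at tape 5, which has 310 GB free.
330 GB does not fit, so a new tape is opened.

0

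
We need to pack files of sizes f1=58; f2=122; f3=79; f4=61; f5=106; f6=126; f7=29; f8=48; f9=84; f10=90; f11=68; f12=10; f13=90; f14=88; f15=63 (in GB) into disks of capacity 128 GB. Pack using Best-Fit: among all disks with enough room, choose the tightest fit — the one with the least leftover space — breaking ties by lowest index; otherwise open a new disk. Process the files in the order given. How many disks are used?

disk 1: place f1 (58 GB), 70 GB left
disk 2: place f2 (122 GB), 6 GB left
disk 3: place f3 (79 GB), 49 GB left
disk 1: place f4 (61 GB), 9 GB left
disk 4: place f5 (106 GB), 22 GB left
disk 5: place f6 (126 GB), 2 GB left
disk 3: place f7 (29 GB), 20 GB left
disk 6: place f8 (48 GB), 80 GB left
disk 7: place f9 (84 GB), 44 GB left
disk 8: place f10 (90 GB), 38 GB left
disk 6: place f11 (68 GB), 12 GB left
disk 6: place f12 (10 GB), 2 GB left
disk 9: place f13 (90 GB), 38 GB left
disk 10: place f14 (88 GB), 40 GB left
disk 11: place f15 (63 GB), 65 GB left
Final disks: [58,61] [122] [79,29] [106] [126] [48,68,10] [84] [90] [90] [88] [63].

11 disks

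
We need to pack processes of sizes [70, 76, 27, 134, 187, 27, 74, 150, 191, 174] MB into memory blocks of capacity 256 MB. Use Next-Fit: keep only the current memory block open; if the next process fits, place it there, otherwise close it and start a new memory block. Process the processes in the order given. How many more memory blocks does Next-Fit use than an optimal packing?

1

Next-Fit: [70,76,27] [134] [187,27] [74,150] [191] [174] → 6 memory blocks.
Total size 1110 MB; any packing needs at least ⌈1110/256⌉ = 5 memory blocks.
An optimal packing achieves that bound: [191,27,27] [187] [174,76] [150,74] [134,70] → 5 memory blocks.
Excess: 6 − 5 = 1.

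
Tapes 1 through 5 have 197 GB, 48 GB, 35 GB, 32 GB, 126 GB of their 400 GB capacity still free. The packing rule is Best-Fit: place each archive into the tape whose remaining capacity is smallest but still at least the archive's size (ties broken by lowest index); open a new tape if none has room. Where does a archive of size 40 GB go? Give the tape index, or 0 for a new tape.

Tapes with room: tape 1 (197 GB), tape 2 (48 GB), tape 5 (126 GB).
Tightest fit is tape 2 with 48 GB free.

2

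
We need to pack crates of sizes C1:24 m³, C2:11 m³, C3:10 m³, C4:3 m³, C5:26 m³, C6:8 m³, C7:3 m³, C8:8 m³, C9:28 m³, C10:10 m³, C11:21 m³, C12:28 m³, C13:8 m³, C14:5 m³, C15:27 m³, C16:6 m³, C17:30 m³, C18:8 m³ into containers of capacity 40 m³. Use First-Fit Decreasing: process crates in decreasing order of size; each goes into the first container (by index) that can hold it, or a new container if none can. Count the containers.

Sorted descending: 30, 28, 28, 27, 26, 24, 21, 11, 10, 10, 8, 8, 8, 8, 6, 5, 3, 3.
container 1: place 30 m³, 10 m³ left
container 2: place 28 m³, 12 m³ left
container 3: place 28 m³, 12 m³ left
container 4: place 27 m³, 13 m³ left
container 5: place 26 m³, 14 m³ left
container 6: place 24 m³, 16 m³ left
container 7: place 21 m³, 19 m³ left
container 2: place 11 m³, 1 m³ left
container 1: place 10 m³, 0 m³ left
container 3: place 10 m³, 2 m³ left
container 4: place 8 m³, 5 m³ left
container 5: place 8 m³, 6 m³ left
container 6: place 8 m³, 8 m³ left
container 6: place 8 m³, 0 m³ left
container 5: place 6 m³, 0 m³ left
container 4: place 5 m³, 0 m³ left
container 7: place 3 m³, 16 m³ left
container 7: place 3 m³, 13 m³ left
Final containers: [30,10] [28,11] [28,10] [27,8,5] [26,8,6] [24,8,8] [21,3,3].

7 containers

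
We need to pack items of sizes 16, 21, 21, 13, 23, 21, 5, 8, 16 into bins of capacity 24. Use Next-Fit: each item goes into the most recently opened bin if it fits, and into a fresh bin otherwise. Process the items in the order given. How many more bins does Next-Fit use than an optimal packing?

1

Next-Fit: [16] [21] [21] [13] [23] [21] [5,8] [16] → 8 bins.
7 items exceed 12 (half the capacity), and no two of those can share a bin, so at least 7 bins are needed.
An optimal packing achieves that bound: [23] [21] [21] [21] [16,8] [16,5] [13] → 7 bins.
Excess: 8 − 7 = 1.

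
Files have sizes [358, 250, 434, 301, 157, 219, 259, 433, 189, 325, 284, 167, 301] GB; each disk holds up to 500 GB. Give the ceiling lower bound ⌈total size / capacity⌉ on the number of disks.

Total size = 358 + 250 + 434 + 301 + 157 + 219 + 259 + 433 + 189 + 325 + 284 + 167 + 301 = 3677 GB.
⌈3677 / 500⌉ = 8.

8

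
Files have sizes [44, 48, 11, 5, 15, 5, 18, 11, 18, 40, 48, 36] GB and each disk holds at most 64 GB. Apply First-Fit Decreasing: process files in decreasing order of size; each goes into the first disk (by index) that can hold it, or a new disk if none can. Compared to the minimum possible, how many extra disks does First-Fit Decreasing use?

First-Fit Decreasing: [48,15] [48,11,5] [44,18] [40,18,5] [36,11] → 5 disks.
Total size 299 GB; any packing needs at least ⌈299/64⌉ = 5 disks.
So 5 is already optimal.

0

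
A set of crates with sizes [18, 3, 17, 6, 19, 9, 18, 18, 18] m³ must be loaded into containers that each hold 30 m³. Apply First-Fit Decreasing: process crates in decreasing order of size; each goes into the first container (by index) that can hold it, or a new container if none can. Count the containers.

6 containers

Sorted descending: 19, 18, 18, 18, 18, 17, 9, 6, 3.
container 1: place 19 m³, 11 m³ left
container 2: place 18 m³, 12 m³ left
container 3: place 18 m³, 12 m³ left
container 4: place 18 m³, 12 m³ left
container 5: place 18 m³, 12 m³ left
container 6: place 17 m³, 13 m³ left
container 1: place 9 m³, 2 m³ left
container 2: place 6 m³, 6 m³ left
container 2: place 3 m³, 3 m³ left
Final containers: [19,9] [18,6,3] [18] [18] [18] [17].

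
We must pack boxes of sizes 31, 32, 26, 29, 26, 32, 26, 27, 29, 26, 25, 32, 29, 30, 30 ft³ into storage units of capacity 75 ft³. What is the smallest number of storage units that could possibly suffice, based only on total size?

6

Total size = 31 + 32 + 26 + 29 + 26 + 32 + 26 + 27 + 29 + 26 + 25 + 32 + 29 + 30 + 30 = 430 ft³.
⌈430 / 75⌉ = 6.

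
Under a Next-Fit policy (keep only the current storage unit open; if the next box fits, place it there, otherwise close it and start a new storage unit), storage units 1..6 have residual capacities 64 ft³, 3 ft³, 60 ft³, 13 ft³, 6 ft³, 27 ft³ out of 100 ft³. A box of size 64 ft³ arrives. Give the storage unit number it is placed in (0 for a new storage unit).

Next-Fit only looks at storage unit 6, which has 27 ft³ free.
64 ft³ does not fit, so a new storage unit is opened.

0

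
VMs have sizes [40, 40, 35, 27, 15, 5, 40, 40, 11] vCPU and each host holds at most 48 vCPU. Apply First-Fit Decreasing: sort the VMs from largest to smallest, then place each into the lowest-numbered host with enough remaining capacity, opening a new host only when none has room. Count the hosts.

6

Sorted descending: 40, 40, 40, 40, 35, 27, 15, 11, 5.
host 1: place 40 vCPU, 8 vCPU left
host 2: place 40 vCPU, 8 vCPU left
host 3: place 40 vCPU, 8 vCPU left
host 4: place 40 vCPU, 8 vCPU left
host 5: place 35 vCPU, 13 vCPU left
host 6: place 27 vCPU, 21 vCPU left
host 6: place 15 vCPU, 6 vCPU left
host 5: place 11 vCPU, 2 vCPU left
host 1: place 5 vCPU, 3 vCPU left
Final hosts: [40,5] [40] [40] [40] [35,11] [27,15].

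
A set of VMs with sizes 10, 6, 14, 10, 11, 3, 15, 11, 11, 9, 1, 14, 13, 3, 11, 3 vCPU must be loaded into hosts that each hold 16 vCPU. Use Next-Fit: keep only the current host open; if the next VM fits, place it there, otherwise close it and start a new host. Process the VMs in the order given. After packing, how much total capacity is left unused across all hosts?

host 1: place 10 vCPU, 6 vCPU left
host 1: place 6 vCPU, 0 vCPU left
host 2: place 14 vCPU, 2 vCPU left
host 3: place 10 vCPU, 6 vCPU left
host 4: place 11 vCPU, 5 vCPU left
host 4: place 3 vCPU, 2 vCPU left
host 5: place 15 vCPU, 1 vCPU left
host 6: place 11 vCPU, 5 vCPU left
host 7: place 11 vCPU, 5 vCPU left
host 8: place 9 vCPU, 7 vCPU left
host 8: place 1 vCPU, 6 vCPU left
host 9: place 14 vCPU, 2 vCPU left
host 10: place 13 vCPU, 3 vCPU left
host 10: place 3 vCPU, 0 vCPU left
host 11: place 11 vCPU, 5 vCPU left
host 11: place 3 vCPU, 2 vCPU left
11 hosts × 16 vCPU = 176 vCPU; used 145 vCPU; unused 31 vCPU.

31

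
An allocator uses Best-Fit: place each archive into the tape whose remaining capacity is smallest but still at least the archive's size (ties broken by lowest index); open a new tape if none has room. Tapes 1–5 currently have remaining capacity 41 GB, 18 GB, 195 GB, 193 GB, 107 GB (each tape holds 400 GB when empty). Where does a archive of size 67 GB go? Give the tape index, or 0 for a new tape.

5

Tapes with room: tape 3 (195 GB), tape 4 (193 GB), tape 5 (107 GB).
Tightest fit is tape 5 with 107 GB free.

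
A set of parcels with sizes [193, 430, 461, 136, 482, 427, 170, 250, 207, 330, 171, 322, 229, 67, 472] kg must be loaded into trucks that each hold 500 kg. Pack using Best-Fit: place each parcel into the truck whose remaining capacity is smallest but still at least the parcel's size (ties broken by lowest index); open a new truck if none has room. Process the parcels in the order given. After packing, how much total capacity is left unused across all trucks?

193 kg → truck 1 (remaining 307 kg)
430 kg → truck 2 (remaining 70 kg)
461 kg → truck 3 (remaining 39 kg)
136 kg → truck 1 (remaining 171 kg)
482 kg → truck 4 (remaining 18 kg)
427 kg → truck 5 (remaining 73 kg)
170 kg → truck 1 (remaining 1 kg)
250 kg → truck 6 (remaining 250 kg)
207 kg → truck 6 (remaining 43 kg)
330 kg → truck 7 (remaining 170 kg)
171 kg → truck 8 (remaining 329 kg)
322 kg → truck 8 (remaining 7 kg)
229 kg → truck 9 (remaining 271 kg)
67 kg → truck 2 (remaining 3 kg)
472 kg → truck 10 (remaining 28 kg)
10 trucks × 500 kg = 5000 kg; used 4347 kg; unused 653 kg.

653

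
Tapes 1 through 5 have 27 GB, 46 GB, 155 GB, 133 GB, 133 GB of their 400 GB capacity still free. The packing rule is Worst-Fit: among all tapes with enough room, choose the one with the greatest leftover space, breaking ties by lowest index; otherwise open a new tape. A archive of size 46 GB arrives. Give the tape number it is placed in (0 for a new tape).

3

Tapes with room: tape 2 (46 GB), tape 3 (155 GB), tape 4 (133 GB), tape 5 (133 GB).
Most room is tape 3 with 155 GB free.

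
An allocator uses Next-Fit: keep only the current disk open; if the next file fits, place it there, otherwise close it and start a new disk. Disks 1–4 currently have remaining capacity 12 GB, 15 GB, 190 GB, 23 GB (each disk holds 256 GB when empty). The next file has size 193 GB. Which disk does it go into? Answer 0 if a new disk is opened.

0

Next-Fit only looks at disk 4, which has 23 GB free.
193 GB does not fit, so a new disk is opened.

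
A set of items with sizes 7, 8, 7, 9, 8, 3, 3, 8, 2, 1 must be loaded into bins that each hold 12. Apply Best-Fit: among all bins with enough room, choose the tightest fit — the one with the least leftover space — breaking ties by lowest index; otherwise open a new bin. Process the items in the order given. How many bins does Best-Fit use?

6

7 → bin 1 (remaining 5)
8 → bin 2 (remaining 4)
7 → bin 3 (remaining 5)
9 → bin 4 (remaining 3)
8 → bin 5 (remaining 4)
3 → bin 4 (remaining 0)
3 → bin 2 (remaining 1)
8 → bin 6 (remaining 4)
2 → bin 5 (remaining 2)
1 → bin 2 (remaining 0)
Final bins: [7] [8,3,1] [7] [9,3] [8,2] [8].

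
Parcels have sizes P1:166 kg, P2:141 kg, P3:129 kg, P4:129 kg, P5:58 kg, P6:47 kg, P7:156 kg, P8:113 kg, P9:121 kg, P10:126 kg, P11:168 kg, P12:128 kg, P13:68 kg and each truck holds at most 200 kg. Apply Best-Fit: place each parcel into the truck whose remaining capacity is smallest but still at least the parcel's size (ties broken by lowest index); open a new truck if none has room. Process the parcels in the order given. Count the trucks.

10 trucks

truck 1: place P1 (166 kg), 34 kg left
truck 2: place P2 (141 kg), 59 kg left
truck 3: place P3 (129 kg), 71 kg left
truck 4: place P4 (129 kg), 71 kg left
truck 2: place P5 (58 kg), 1 kg left
truck 3: place P6 (47 kg), 24 kg left
truck 5: place P7 (156 kg), 44 kg left
truck 6: place P8 (113 kg), 87 kg left
truck 7: place P9 (121 kg), 79 kg left
truck 8: place P10 (126 kg), 74 kg left
truck 9: place P11 (168 kg), 32 kg left
truck 10: place P12 (128 kg), 72 kg left
truck 4: place P13 (68 kg), 3 kg left
Final trucks: [166] [141,58] [129,47] [129,68] [156] [113] [121] [126] [168] [128].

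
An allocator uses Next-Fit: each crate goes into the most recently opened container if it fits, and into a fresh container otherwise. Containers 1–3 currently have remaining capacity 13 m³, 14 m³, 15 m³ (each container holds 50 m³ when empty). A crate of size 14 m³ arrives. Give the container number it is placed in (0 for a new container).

Next-Fit only looks at container 3, which has 15 m³ free.
14 m³ fits there.

3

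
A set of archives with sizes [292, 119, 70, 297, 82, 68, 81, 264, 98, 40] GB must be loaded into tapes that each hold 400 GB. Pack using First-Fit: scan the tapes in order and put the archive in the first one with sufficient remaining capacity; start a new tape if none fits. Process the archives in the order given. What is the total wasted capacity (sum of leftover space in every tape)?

189

292 GB → tape 1 (remaining 108 GB)
119 GB → tape 2 (remaining 281 GB)
70 GB → tape 1 (remaining 38 GB)
297 GB → tape 3 (remaining 103 GB)
82 GB → tape 2 (remaining 199 GB)
68 GB → tape 2 (remaining 131 GB)
81 GB → tape 2 (remaining 50 GB)
264 GB → tape 4 (remaining 136 GB)
98 GB → tape 3 (remaining 5 GB)
40 GB → tape 2 (remaining 10 GB)
4 tapes × 400 GB = 1600 GB; used 1411 GB; unused 189 GB.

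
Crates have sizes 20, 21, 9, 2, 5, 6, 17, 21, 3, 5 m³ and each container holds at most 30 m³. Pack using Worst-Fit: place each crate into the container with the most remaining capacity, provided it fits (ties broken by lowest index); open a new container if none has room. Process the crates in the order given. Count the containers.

container 1: place 20 m³, 10 m³ left
container 2: place 21 m³, 9 m³ left
container 1: place 9 m³, 1 m³ left
container 2: place 2 m³, 7 m³ left
container 2: place 5 m³, 2 m³ left
container 3: place 6 m³, 24 m³ left
container 3: place 17 m³, 7 m³ left
container 4: place 21 m³, 9 m³ left
container 4: place 3 m³, 6 m³ left
container 3: place 5 m³, 2 m³ left
Final containers: [20,9] [21,2,5] [6,17,5] [21,3].

4 containers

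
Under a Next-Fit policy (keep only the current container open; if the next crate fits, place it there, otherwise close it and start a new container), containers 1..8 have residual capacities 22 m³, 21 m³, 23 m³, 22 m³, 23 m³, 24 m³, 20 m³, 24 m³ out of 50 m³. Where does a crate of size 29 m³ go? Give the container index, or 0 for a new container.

Next-Fit only looks at container 8, which has 24 m³ free.
29 m³ does not fit, so a new container is opened.

0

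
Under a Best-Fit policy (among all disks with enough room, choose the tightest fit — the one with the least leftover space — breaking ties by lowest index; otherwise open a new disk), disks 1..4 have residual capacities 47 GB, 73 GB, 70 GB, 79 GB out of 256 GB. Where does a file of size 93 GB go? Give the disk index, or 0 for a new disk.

No disk has ≥ 93 GB free, so a new disk is opened.

0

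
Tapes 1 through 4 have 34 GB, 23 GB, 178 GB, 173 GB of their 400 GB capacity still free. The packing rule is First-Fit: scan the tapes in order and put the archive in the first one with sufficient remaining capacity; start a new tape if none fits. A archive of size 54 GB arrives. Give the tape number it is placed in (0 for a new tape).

Tapes with room: tape 3 (178 GB), tape 4 (173 GB).
The first with room is tape 3.

3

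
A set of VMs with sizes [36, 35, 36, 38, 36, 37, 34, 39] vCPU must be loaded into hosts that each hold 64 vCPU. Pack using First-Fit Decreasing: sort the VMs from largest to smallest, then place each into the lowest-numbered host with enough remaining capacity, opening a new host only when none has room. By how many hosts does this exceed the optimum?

First-Fit Decreasing: [39] [38] [37] [36] [36] [36] [35] [34] → 8 hosts.
8 VMs exceed 32 vCPU (half the capacity), and no two of those can share a host, so at least 8 hosts are needed.
So 8 is already optimal.

0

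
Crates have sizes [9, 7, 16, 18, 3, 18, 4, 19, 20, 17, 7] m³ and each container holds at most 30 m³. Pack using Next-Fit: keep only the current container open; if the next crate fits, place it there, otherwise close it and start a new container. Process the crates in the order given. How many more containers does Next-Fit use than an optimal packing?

1

Next-Fit: [9,7] [16] [18,3] [18,4] [19] [20] [17,7] → 7 containers.
6 crates exceed 15 m³ (half the capacity), and no two of those can share a container, so at least 6 containers are needed.
An optimal packing achieves that bound: [20,9] [19,7,4] [18,7,3] [18] [17] [16] → 6 containers.
Excess: 7 − 6 = 1.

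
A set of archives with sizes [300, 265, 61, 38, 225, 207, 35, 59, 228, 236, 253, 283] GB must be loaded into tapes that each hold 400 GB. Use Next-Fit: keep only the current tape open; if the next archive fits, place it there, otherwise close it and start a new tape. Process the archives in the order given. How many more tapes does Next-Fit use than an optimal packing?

0

Next-Fit: [300] [265,61,38] [225] [207,35,59] [228] [236] [253] [283] → 8 tapes.
8 archives exceed 200 GB (half the capacity), and no two of those can share a tape, so at least 8 tapes are needed.
So 8 is already optimal.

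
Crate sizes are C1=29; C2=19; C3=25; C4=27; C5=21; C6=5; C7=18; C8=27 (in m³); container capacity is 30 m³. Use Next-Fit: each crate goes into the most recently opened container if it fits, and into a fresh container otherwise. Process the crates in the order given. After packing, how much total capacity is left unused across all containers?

container 1: place C1 (29 m³), 1 m³ left
container 2: place C2 (19 m³), 11 m³ left
container 3: place C3 (25 m³), 5 m³ left
container 4: place C4 (27 m³), 3 m³ left
container 5: place C5 (21 m³), 9 m³ left
container 5: place C6 (5 m³), 4 m³ left
container 6: place C7 (18 m³), 12 m³ left
container 7: place C8 (27 m³), 3 m³ left
7 containers × 30 m³ = 210 m³; used 171 m³; unused 39 m³.

39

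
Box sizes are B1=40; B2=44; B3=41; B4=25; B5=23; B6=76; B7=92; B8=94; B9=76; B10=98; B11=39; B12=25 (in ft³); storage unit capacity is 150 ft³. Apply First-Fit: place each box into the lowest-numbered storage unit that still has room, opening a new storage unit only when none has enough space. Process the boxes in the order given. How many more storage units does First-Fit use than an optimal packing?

First-Fit: [40,44,41,25] [23,76,39] [92,25] [94] [76] [98] → 6 storage units.
Total size 673 ft³; any packing needs at least ⌈673/150⌉ = 5 storage units.
An optimal packing achieves that bound: [98,44] [94,41] [92,40] [76,39,25] [76,25,23] → 5 storage units.
Excess: 6 − 5 = 1.

1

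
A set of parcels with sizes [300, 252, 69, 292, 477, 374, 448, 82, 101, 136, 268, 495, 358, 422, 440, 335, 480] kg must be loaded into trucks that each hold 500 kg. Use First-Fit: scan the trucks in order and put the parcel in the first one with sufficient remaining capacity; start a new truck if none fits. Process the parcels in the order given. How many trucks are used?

13

truck 1: place 300 kg, 200 kg left
truck 2: place 252 kg, 248 kg left
truck 1: place 69 kg, 131 kg left
truck 3: place 292 kg, 208 kg left
truck 4: place 477 kg, 23 kg left
truck 5: place 374 kg, 126 kg left
truck 6: place 448 kg, 52 kg left
truck 1: place 82 kg, 49 kg left
truck 2: place 101 kg, 147 kg left
truck 2: place 136 kg, 11 kg left
truck 7: place 268 kg, 232 kg left
truck 8: place 495 kg, 5 kg left
truck 9: place 358 kg, 142 kg left
truck 10: place 422 kg, 78 kg left
truck 11: place 440 kg, 60 kg left
truck 12: place 335 kg, 165 kg left
truck 13: place 480 kg, 20 kg left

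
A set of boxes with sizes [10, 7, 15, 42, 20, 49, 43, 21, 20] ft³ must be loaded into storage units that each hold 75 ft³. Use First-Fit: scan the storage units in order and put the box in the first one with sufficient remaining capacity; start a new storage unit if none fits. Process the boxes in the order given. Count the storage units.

4

Put 10 ft³ in storage unit 1; 65 ft³ remain.
Put 7 ft³ in storage unit 1; 58 ft³ remain.
Put 15 ft³ in storage unit 1; 43 ft³ remain.
Put 42 ft³ in storage unit 1; 1 ft³ remain.
Put 20 ft³ in storage unit 2; 55 ft³ remain.
Put 49 ft³ in storage unit 2; 6 ft³ remain.
Put 43 ft³ in storage unit 3; 32 ft³ remain.
Put 21 ft³ in storage unit 3; 11 ft³ remain.
Put 20 ft³ in storage unit 4; 55 ft³ remain.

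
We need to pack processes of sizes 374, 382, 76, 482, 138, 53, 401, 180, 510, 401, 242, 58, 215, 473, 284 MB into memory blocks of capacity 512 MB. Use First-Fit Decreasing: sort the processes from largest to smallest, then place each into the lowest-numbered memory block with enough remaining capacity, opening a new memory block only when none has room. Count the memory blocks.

9

Sorted descending: 510, 482, 473, 401, 401, 382, 374, 284, 242, 215, 180, 138, 76, 58, 53.
Put 510 MB in memory block 1; 2 MB remain.
Put 482 MB in memory block 2; 30 MB remain.
Put 473 MB in memory block 3; 39 MB remain.
Put 401 MB in memory block 4; 111 MB remain.
Put 401 MB in memory block 5; 111 MB remain.
Put 382 MB in memory block 6; 130 MB remain.
Put 374 MB in memory block 7; 138 MB remain.
Put 284 MB in memory block 8; 228 MB remain.
Put 242 MB in memory block 9; 270 MB remain.
Put 215 MB in memory block 8; 13 MB remain.
Put 180 MB in memory block 9; 90 MB remain.
Put 138 MB in memory block 7; 0 MB remain.
Put 76 MB in memory block 4; 35 MB remain.
Put 58 MB in memory block 5; 53 MB remain.
Put 53 MB in memory block 5; 0 MB remain.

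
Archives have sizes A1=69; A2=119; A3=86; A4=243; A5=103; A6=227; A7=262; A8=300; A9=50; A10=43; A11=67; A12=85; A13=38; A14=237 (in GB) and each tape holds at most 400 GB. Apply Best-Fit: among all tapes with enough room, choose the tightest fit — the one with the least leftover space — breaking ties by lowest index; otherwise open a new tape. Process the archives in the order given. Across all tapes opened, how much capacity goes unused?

tape 1: place A1 (69 GB), 331 GB left
tape 1: place A2 (119 GB), 212 GB left
tape 1: place A3 (86 GB), 126 GB left
tape 2: place A4 (243 GB), 157 GB left
tape 1: place A5 (103 GB), 23 GB left
tape 3: place A6 (227 GB), 173 GB left
tape 4: place A7 (262 GB), 138 GB left
tape 5: place A8 (300 GB), 100 GB left
tape 5: place A9 (50 GB), 50 GB left
tape 5: place A10 (43 GB), 7 GB left
tape 4: place A11 (67 GB), 71 GB left
tape 2: place A12 (85 GB), 72 GB left
tape 4: place A13 (38 GB), 33 GB left
tape 6: place A14 (237 GB), 163 GB left
6 tapes × 400 GB = 2400 GB; used 1929 GB; unused 471 GB.

471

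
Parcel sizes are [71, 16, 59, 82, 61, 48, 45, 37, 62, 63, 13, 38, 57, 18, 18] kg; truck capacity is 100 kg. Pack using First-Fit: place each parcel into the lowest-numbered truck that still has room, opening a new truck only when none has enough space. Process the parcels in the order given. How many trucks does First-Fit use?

8

truck 1: place 71 kg, 29 kg left
truck 1: place 16 kg, 13 kg left
truck 2: place 59 kg, 41 kg left
truck 3: place 82 kg, 18 kg left
truck 4: place 61 kg, 39 kg left
truck 5: place 48 kg, 52 kg left
truck 5: place 45 kg, 7 kg left
truck 2: place 37 kg, 4 kg left
truck 6: place 62 kg, 38 kg left
truck 7: place 63 kg, 37 kg left
truck 1: place 13 kg, 0 kg left
truck 4: place 38 kg, 1 kg left
truck 8: place 57 kg, 43 kg left
truck 3: place 18 kg, 0 kg left
truck 6: place 18 kg, 20 kg left
Final trucks: [71,16,13] [59,37] [82,18] [61,38] [48,45] [62,18] [63] [57].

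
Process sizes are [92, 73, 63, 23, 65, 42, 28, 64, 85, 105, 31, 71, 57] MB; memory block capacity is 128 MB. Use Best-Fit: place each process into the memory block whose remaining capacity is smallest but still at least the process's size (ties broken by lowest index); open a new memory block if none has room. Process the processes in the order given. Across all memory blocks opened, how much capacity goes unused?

97

Put 92 MB in memory block 1; 36 MB remain.
Put 73 MB in memory block 2; 55 MB remain.
Put 63 MB in memory block 3; 65 MB remain.
Put 23 MB in memory block 1; 13 MB remain.
Put 65 MB in memory block 3; 0 MB remain.
Put 42 MB in memory block 2; 13 MB remain.
Put 28 MB in memory block 4; 100 MB remain.
Put 64 MB in memory block 4; 36 MB remain.
Put 85 MB in memory block 5; 43 MB remain.
Put 105 MB in memory block 6; 23 MB remain.
Put 31 MB in memory block 4; 5 MB remain.
Put 71 MB in memory block 7; 57 MB remain.
Put 57 MB in memory block 7; 0 MB remain.
7 memory blocks × 128 MB = 896 MB; used 799 MB; unused 97 MB.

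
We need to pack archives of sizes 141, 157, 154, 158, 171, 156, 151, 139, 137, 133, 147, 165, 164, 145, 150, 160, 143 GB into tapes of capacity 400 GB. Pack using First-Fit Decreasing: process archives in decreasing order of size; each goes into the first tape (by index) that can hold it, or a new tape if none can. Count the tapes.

Sorted descending: 171, 165, 164, 160, 158, 157, 156, 154, 151, 150, 147, 145, 143, 141, 139, 137, 133.
Put 171 GB in tape 1; 229 GB remain.
Put 165 GB in tape 1; 64 GB remain.
Put 164 GB in tape 2; 236 GB remain.
Put 160 GB in tape 2; 76 GB remain.
Put 158 GB in tape 3; 242 GB remain.
Put 157 GB in tape 3; 85 GB remain.
Put 156 GB in tape 4; 244 GB remain.
Put 154 GB in tape 4; 90 GB remain.
Put 151 GB in tape 5; 249 GB remain.
Put 150 GB in tape 5; 99 GB remain.
Put 147 GB in tape 6; 253 GB remain.
Put 145 GB in tape 6; 108 GB remain.
Put 143 GB in tape 7; 257 GB remain.
Put 141 GB in tape 7; 116 GB remain.
Put 139 GB in tape 8; 261 GB remain.
Put 137 GB in tape 8; 124 GB remain.
Put 133 GB in tape 9; 267 GB remain.

9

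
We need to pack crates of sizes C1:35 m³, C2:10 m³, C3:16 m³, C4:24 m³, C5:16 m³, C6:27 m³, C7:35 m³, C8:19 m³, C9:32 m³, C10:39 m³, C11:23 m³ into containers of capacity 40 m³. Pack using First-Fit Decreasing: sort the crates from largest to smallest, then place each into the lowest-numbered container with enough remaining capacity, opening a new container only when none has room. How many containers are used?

Sorted descending: 39, 35, 35, 32, 27, 24, 23, 19, 16, 16, 10.
Put 39 m³ in container 1; 1 m³ remain.
Put 35 m³ in container 2; 5 m³ remain.
Put 35 m³ in container 3; 5 m³ remain.
Put 32 m³ in container 4; 8 m³ remain.
Put 27 m³ in container 5; 13 m³ remain.
Put 24 m³ in container 6; 16 m³ remain.
Put 23 m³ in container 7; 17 m³ remain.
Put 19 m³ in container 8; 21 m³ remain.
Put 16 m³ in container 6; 0 m³ remain.
Put 16 m³ in container 7; 1 m³ remain.
Put 10 m³ in container 5; 3 m³ remain.

8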